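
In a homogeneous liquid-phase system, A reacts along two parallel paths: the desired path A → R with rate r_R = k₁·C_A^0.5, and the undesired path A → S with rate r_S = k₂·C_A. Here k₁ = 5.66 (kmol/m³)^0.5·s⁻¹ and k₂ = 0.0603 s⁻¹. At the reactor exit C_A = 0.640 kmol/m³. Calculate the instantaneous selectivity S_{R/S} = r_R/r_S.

117

S_{R/S} = r_R/r_S = (k₁·C_A^0.5)/(k₂·C_A) = (k₁/k₂)·C_A^-0.5.
= (5.66×0.6400^0.5) / (0.0603×0.6400) = 4.528/0.03859 = 117.
The undesired path is higher order in A, so low C_A (CSTR or dilute feed) favours R.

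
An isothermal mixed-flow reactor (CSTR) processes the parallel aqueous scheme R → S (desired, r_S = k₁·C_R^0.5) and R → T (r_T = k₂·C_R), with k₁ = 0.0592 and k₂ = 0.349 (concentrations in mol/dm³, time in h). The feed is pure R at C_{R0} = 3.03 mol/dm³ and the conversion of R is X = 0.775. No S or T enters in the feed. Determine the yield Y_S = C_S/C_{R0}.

0.132

Exit C_R = C_{R0}(1−X) = 3.03×0.225 = 0.6817 mol/dm³.
In a CSTR the entire volume is at exit conditions, so r_S = 0.0592×0.6817^0.5 = 0.04888 and r_T = 0.349×0.6817 = 0.2379.
Fraction of consumed R going to S: r_S/(r_S+r_T) = 0.1704.
C_S = 0.1704·C_{R0}·X = 0.1704×3.03×0.775 = 0.400 mol/dm³; Y_S = C_S/C_{R0} = 0.132.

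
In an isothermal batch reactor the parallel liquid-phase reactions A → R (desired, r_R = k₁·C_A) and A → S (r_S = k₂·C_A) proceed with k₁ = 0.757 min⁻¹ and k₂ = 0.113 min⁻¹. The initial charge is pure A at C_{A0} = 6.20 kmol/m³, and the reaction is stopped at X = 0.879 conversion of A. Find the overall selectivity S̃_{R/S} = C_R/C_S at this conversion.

6.70

C_A = C_{A0}(1−X) = 0.7502 kmol/m³.
Both paths are first order in A, so the instantaneous fraction to R is constant: dC_R/d(−C_A) = k₁/(k₁+k₂) = 0.8701.
C_R = 0.8701·(C_{A0}−C_A) = 0.8701×5.450 = 4.74 kmol/m³.
C_S = (C_{A0}−C_A)−C_R = 0.7078 kmol/m³; S̃_{R/S} = 4.742/0.7078 = 6.70.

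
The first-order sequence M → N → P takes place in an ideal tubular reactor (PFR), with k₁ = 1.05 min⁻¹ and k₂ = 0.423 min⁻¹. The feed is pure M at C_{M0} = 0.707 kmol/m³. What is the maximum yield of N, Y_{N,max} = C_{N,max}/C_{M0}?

0.542

Evaluating C_N at τ_opt = ln(k₂/k₁)/(k₂−k₁) gives C_{N,max}/C_{M0} = (k₁/k₂)^[k₂/(k₂−k₁)].
= (1.05/0.423)^(0.423/(0.423−1.05)) = (2.482)^(-0.6746) = 0.5415.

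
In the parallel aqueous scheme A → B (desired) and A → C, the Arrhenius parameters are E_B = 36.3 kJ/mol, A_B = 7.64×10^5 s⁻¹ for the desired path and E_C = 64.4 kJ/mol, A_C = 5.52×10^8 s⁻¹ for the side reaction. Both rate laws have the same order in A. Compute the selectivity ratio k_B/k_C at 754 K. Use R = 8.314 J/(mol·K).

0.122

With equal orders, S_{B/C} = k_B/k_C = (A_B/A_C)·exp[(E_C−E_B)/(RT)].
(E_C−E_B)/(RT) = (64.4−36.3)×10³/(8.314×754) = 28100/6269 = 4.483.
k_B/k_C = (7.64×10^5/5.52×10^8)·exp(4.483) = 0.001384 × 88.46 = 0.122.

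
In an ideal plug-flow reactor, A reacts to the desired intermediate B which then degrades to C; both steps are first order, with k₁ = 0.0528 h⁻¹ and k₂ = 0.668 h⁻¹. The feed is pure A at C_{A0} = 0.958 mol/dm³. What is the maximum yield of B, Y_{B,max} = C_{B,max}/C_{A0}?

Evaluating C_B at τ_opt = ln(k₂/k₁)/(k₂−k₁) gives C_{B,max}/C_{A0} = (k₁/k₂)^[k₂/(k₂−k₁)].
= (0.0528/0.668)^(0.668/(0.668−0.0528)) = (0.07904)^(1.086) = 0.06357.

0.0636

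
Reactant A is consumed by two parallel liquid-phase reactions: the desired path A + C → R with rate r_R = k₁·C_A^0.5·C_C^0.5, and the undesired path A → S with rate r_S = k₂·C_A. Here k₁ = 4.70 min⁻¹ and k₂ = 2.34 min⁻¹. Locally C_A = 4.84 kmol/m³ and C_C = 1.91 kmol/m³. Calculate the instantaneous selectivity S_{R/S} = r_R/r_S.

S_{R/S} = r_R/r_S = (k₁·C_A^0.5·C_C^0.5)/(k₂·C_A) = (k₁/k₂)·C_A^-0.5·C_C^0.5.
= (4.70×4.840^0.5×1.910^0.5) / (2.34×4.840) = 14.29/11.33 = 1.26.

1.26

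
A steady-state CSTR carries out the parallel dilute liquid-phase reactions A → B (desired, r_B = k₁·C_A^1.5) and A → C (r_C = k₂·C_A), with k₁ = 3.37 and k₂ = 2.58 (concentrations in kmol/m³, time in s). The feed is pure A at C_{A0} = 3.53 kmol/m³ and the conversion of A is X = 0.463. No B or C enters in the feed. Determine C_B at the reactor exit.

1.05 kmol/m³

Exit C_A = C_{A0}(1−X) = 3.53×0.537 = 1.896 kmol/m³.
Rates in a CSTR are evaluated at the outlet concentration: r_B = 3.37×1.896^1.5 = 8.795, r_C = 2.58×1.896 = 4.891.
Fraction of consumed A going to B: r_B/(r_B+r_C) = 0.6427.
C_B = 0.6427·C_{A0}·X = 0.6427×3.53×0.463 = 1.05 kmol/m³.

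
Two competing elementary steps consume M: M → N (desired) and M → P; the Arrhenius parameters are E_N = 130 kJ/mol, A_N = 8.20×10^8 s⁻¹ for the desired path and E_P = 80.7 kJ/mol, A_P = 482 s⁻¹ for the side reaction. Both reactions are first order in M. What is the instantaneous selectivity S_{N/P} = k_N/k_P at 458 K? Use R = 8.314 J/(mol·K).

Since both paths have the same order in M, the concentration cancels and S_{N/P} = k_N/k_P = (A_N/A_P)·exp[(E_P−E_N)/(RT)].
(E_P−E_N)/(RT) = (80.7−130)×10³/(8.314×458) = -49300/3808 = -12.95.
k_N/k_P = (8.20×10^8/482)·exp(-12.95) = 1.701×10^6 × 2.383×10^-6 = 4.05.

4.05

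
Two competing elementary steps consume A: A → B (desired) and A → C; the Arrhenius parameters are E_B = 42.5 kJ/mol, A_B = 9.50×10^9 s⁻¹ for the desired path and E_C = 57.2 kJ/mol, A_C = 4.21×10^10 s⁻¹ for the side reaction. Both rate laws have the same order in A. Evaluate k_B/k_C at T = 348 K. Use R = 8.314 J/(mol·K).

k_B/k_C = (A_B/A_C)·exp[−(E_B−E_C)/(RT)] = (A_B/A_C)·exp[(E_C−E_B)/(RT)].
(E_C−E_B)/(RT) = (57.2−42.5)×10³/(8.314×348) = 14700/2893 = 5.081.
k_B/k_C = (9.50×10^9/4.21×10^10)·exp(5.081) = 0.2257 × 160.9 = 36.3.

36.3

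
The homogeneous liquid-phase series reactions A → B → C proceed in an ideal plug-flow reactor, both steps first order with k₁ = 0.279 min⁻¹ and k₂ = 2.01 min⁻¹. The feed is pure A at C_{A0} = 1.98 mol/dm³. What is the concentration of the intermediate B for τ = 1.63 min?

0.190 mol/dm³

Solving the coupled first-order balances gives C_B(τ) = [k₁/(k₂−k₁)]·C_{A0}·(e^(−k₁τ) − e^(−k₂τ)).
e^(−k₁τ) = e^(−0.279×1.63) = e^(−0.4548) = 0.6346; e^(−k₂τ) = e^(−3.276) = 0.03777.
C_B = 0.279×1.98/(2.01−0.279) × (0.6346−0.03777) = 0.3191×0.5968 = 0.1905 mol/dm³.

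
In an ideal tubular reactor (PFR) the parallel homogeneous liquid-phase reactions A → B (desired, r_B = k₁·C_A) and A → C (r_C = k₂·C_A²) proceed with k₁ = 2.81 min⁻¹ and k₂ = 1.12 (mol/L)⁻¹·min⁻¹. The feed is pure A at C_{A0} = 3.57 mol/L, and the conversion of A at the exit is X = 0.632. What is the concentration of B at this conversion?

1.16 mol/L

C_A = C_{A0}(1−X) = 1.314 mol/L.
Along a PFR/batch, dC_B/dC_A = −r_B/(r_B+r_C) = −k₁/(k₁+k₂·C_A).
Integrating from C_{A0} to C_A: C_B = (2.81/1.12)·ln[(2.81+1.12·3.57)/(2.81+1.12·1.31)] = 2.509·ln(6.808/4.281) = 1.164 mol/L.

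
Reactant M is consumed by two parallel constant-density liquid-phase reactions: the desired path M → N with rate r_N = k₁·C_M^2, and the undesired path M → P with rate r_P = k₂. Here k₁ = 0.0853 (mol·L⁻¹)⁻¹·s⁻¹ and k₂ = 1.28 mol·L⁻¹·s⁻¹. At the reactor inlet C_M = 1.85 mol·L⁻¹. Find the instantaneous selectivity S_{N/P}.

0.228

S_{N/P} = r_N/r_P = (k₁·C_M^2)/(k₂) = (k₁/k₂)·C_M^2.
= (0.0853×1.850^2) / (1.28) = 0.2919/1.280 = 0.228.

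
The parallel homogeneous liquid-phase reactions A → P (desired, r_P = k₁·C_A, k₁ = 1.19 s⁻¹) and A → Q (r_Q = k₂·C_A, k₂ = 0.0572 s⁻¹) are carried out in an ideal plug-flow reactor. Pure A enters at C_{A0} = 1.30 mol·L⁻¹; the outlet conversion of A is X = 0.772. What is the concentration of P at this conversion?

0.958 mol·L⁻¹

C_A = C_{A0}(1−X) = 0.2964 mol·L⁻¹.
Both paths are first order in A, so the instantaneous fraction to P is constant: dC_P/d(−C_A) = k₁/(k₁+k₂) = 0.9541.
C_P = 0.9541·(C_{A0}−C_A) = 0.9541×1.004 = 0.958 mol·L⁻¹.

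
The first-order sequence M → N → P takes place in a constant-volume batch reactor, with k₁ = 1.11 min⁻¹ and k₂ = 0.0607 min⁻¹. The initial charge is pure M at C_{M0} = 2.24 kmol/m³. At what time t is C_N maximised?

The intermediate peaks when r₁ = r₂, i.e. k₁e^(−k₁t) = k₂e^(−k₂t), giving t_opt = ln(k₂/k₁)/(k₂−k₁).
= ln(0.0607/1.11)/(0.0607−1.11) = ln(0.05468)/-1.049 = -2.906/-1.049 = 2.77 min.

2.77 min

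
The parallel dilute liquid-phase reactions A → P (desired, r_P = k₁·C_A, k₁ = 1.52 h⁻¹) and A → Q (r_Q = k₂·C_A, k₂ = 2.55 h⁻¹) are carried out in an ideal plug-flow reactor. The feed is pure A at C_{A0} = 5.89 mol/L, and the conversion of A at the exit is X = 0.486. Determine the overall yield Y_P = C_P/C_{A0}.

0.182

C_A = C_{A0}(1−X) = 3.027 mol/L.
Both paths are first order in A, so the instantaneous fraction to P is constant: dC_P/d(−C_A) = k₁/(k₁+k₂) = 0.3735.
C_P = 0.3735·(C_{A0}−C_A) = 0.3735×2.863 = 1.07 mol/L.
Y_P = C_P/C_{A0} = 1.069/5.89 = 0.182.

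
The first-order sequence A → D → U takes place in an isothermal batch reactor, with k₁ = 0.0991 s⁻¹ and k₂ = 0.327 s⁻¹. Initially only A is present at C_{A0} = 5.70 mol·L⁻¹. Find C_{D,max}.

1.03 mol·L⁻¹

Evaluating C_D at t_opt = ln(k₂/k₁)/(k₂−k₁) gives C_{D,max}/C_{A0} = (k₁/k₂)^[k₂/(k₂−k₁)].
= (0.0991/0.327)^(0.327/(0.327−0.0991)) = (0.3031)^(1.435) = 0.1803.
C_{D,max} = 0.1803×5.70 = 1.03 mol·L⁻¹.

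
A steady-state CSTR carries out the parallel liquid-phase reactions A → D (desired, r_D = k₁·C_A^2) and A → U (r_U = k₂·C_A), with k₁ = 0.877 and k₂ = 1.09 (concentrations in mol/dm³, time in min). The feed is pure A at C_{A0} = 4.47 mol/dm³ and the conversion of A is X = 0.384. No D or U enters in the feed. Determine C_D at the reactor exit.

1.18 mol/dm³

Exit C_A = C_{A0}(1−X) = 4.47×0.616 = 2.754 mol/dm³.
Rates in a CSTR are evaluated at the outlet concentration: r_D = 0.877×2.754^2 = 6.649, r_U = 1.09×2.754 = 3.001.
Fraction of consumed A going to D: r_D/(r_D+r_U) = 0.6890.
C_D = 0.6890·C_{A0}·X = 0.6890×4.47×0.384 = 1.18 mol/dm³.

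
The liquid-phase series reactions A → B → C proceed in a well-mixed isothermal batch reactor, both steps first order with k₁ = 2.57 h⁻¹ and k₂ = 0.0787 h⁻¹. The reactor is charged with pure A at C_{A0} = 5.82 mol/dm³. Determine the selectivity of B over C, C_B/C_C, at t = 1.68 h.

9.21

For first-order series with pure A initially, C_B(t) = k₁C_{A0}/(k₂−k₁)·(e^(−k₁t) − e^(−k₂t)).
e^(−k₁t) = e^(−2.57×1.68) = e^(−4.318) = 0.01333; e^(−k₂t) = e^(−0.1322) = 0.8762.
C_B = 2.57×5.82/(0.0787−2.57) × (0.01333−0.8762) = (-6.004)×(-0.8628) = 5.180 mol/dm³.
C_A = C_{A0}e^(−k₁t) = 0.07759 mol/dm³, so C_C = C_{A0}−C_A−C_B = 0.5622 mol/dm³; C_B/C_C = 9.21.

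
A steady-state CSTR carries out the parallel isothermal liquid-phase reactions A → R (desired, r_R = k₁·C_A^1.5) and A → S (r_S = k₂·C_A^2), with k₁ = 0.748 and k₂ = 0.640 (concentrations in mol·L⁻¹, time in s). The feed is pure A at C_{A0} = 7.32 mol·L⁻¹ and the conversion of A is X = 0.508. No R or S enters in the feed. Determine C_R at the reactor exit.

1.42 mol·L⁻¹

Exit C_A = C_{A0}(1−X) = 7.32×0.492 = 3.601 mol·L⁻¹.
Rates in a CSTR are evaluated at the outlet concentration: r_R = 0.748×3.601^1.5 = 5.112, r_S = 0.640×3.601^2 = 8.301.
Fraction of consumed A going to R: r_R/(r_R+r_S) = 0.3811.
C_R = 0.3811·C_{A0}·X = 0.3811×7.32×0.508 = 1.42 mol·L⁻¹.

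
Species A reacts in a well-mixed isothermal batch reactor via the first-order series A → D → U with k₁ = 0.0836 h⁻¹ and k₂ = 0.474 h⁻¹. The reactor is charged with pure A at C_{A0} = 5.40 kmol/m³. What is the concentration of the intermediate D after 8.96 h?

Solving the coupled first-order balances gives C_D(t) = [k₁/(k₂−k₁)]·C_{A0}·(e^(−k₁t) − e^(−k₂t)).
e^(−k₁t) = e^(−0.0836×8.96) = e^(−0.7491) = 0.4728; e^(−k₂t) = e^(−4.247) = 0.01431.
C_D = 0.0836×5.40/(0.474−0.0836) × (0.4728−0.01431) = 1.156×0.4585 = 0.5302 kmol/m³.

0.530 kmol/m³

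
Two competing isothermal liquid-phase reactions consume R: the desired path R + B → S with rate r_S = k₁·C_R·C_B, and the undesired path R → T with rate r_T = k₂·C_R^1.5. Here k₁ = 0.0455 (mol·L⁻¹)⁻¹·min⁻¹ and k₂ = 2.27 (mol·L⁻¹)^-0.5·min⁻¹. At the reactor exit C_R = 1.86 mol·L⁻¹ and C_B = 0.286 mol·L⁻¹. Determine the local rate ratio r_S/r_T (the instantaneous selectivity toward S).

0.00420

S_{S/T} = r_S/r_T = (k₁·C_R·C_B)/(k₂·C_R^1.5) = (k₁/k₂)·C_R^-0.5·C_B.
= (0.0455×1.860×0.2860) / (2.27×1.860^1.5) = 0.02420/5.758 = 0.00420.
The undesired path is higher order in R, so low C_R (CSTR or dilute feed) favours S.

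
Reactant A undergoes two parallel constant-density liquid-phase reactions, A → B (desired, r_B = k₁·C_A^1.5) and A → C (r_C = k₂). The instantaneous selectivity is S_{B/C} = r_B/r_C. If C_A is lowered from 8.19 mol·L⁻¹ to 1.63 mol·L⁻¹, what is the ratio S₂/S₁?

S_{B/C} = (k₁/k₂)·C_A^1.5, so S₂/S₁ = (C_{A,2}/C_{A,1})^1.5.
= (1.63/8.19)^1.5 = (0.1990)^1.5 = 0.0888.

0.0888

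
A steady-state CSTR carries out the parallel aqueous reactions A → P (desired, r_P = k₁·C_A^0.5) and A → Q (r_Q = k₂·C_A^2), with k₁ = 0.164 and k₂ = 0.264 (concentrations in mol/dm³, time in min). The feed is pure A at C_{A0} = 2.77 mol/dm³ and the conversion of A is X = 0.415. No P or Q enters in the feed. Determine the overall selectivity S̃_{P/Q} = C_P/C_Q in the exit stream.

0.301

Exit C_A = C_{A0}(1−X) = 2.77×0.585 = 1.620 mol/dm³.
A CSTR operates uniformly at the exit composition, giving r_P = 0.2088 and r_Q = 0.6932 (each k·C_A^n at C_A = 1.620).
Overall selectivity = C_P/C_Q = r_Pτ/(r_Qτ) = r_P/r_Q = 0.301.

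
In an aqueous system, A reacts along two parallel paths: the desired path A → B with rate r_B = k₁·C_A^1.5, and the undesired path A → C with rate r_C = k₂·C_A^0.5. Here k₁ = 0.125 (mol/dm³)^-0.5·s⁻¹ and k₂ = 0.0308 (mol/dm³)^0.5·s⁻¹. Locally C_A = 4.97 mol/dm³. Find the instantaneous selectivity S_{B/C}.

20.2

S_{B/C} = r_B/r_C = (k₁·C_A^1.5)/(k₂·C_A^0.5) = (k₁/k₂)·C_A.
= (0.125×4.970^1.5) / (0.0308×4.970^0.5) = 1.385/0.06866 = 20.2.
Since the desired path is higher order in A, keeping C_A high (PFR or concentrated feed) favours B.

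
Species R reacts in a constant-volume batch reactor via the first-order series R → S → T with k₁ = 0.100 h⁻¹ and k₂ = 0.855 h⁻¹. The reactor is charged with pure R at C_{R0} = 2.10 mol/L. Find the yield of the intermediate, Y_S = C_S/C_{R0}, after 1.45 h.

0.0762

Solving the coupled first-order balances gives C_S(t) = [k₁/(k₂−k₁)]·C_{R0}·(e^(−k₁t) − e^(−k₂t)).
e^(−k₁t) = e^(−0.100×1.45) = e^(−0.1450) = 0.8650; e^(−k₂t) = e^(−1.240) = 0.2895.
C_S = 0.100×2.10/(0.855−0.100) × (0.8650−0.2895) = 0.2781×0.5756 = 0.1601 mol/L.
Y_S = C_S/C_{R0} = 0.1601/2.10 = 0.0762.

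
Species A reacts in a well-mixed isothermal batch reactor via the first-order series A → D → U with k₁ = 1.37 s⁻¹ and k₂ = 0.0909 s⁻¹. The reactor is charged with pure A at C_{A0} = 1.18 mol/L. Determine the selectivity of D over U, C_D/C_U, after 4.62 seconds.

The intermediate concentration in a first-order A→B→C sequence is C_D = k₁C_{A0}(e^(−k₁t) − e^(−k₂t))/(k₂−k₁).
e^(−k₁t) = e^(−1.37×4.62) = e^(−6.329) = 0.001783; e^(−k₂t) = e^(−0.4200) = 0.6571.
C_D = 1.37×1.18/(0.0909−1.37) × (0.001783−0.6571) = (-1.264)×(-0.6553) = 0.8282 mol/L.
C_A = C_{A0}e^(−k₁t) = 0.002104 mol/L, so C_U = C_{A0}−C_A−C_D = 0.3497 mol/L; C_D/C_U = 2.37.

2.37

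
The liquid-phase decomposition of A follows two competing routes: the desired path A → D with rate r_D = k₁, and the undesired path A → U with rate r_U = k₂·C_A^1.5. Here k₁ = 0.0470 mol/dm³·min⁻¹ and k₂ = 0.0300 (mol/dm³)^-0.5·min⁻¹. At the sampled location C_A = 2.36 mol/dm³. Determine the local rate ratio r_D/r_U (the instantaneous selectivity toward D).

S_{D/U} = r_D/r_U = (k₁)/(k₂·C_A^1.5) = (k₁/k₂)·C_A^-1.5.
= (0.0470) / (0.0300×2.360^1.5) = 0.04700/0.1088 = 0.432.

0.432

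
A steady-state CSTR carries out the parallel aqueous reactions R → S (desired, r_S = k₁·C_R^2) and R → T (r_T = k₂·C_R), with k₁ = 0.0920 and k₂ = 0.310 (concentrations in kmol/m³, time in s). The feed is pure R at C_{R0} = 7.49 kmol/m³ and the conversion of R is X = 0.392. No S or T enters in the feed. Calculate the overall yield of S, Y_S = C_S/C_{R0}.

0.225

Exit C_R = C_{R0}(1−X) = 7.49×0.608 = 4.554 kmol/m³.
In a CSTR the entire volume is at exit conditions, so r_S = 0.0920×4.554^2 = 1.908 and r_T = 0.310×4.554 = 1.412.
Fraction of consumed R going to S: r_S/(r_S+r_T) = 0.5747.
C_S = 0.5747·C_{R0}·X = 0.5747×7.49×0.392 = 1.69 kmol/m³; Y_S = C_S/C_{R0} = 0.225.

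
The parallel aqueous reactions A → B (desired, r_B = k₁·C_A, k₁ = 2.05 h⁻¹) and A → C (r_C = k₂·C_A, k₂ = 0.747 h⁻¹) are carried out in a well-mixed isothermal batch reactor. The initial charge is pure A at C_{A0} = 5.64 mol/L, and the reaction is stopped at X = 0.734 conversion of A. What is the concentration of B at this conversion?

C_A = C_{A0}(1−X) = 1.500 mol/L.
Both paths are first order in A, so the instantaneous fraction to B is constant: dC_B/d(−C_A) = k₁/(k₁+k₂) = 0.7329.
C_B = 0.7329·(C_{A0}−C_A) = 0.7329×4.140 = 3.03 mol/L.

3.03 mol/L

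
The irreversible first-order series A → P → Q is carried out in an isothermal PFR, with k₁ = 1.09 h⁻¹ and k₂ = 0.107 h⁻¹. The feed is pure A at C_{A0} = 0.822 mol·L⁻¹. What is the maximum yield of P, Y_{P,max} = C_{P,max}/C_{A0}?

0.777

At the optimum, C_{P,max}/C_{A0} = (k₁/k₂)^[k₂/(k₂−k₁)].
= (1.09/0.107)^(0.107/(0.107−1.09)) = (10.19)^(-0.1089) = 0.7767.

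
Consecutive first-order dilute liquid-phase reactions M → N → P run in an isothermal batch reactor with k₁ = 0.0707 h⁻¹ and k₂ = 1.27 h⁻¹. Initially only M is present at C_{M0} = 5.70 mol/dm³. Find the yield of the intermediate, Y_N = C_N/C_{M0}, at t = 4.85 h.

0.0417

The intermediate concentration in a first-order A→B→C sequence is C_N = k₁C_{M0}(e^(−k₁t) − e^(−k₂t))/(k₂−k₁).
e^(−k₁t) = e^(−0.0707×4.85) = e^(−0.3429) = 0.7097; e^(−k₂t) = e^(−6.159) = 0.002113.
C_N = 0.0707×5.70/(1.27−0.0707) × (0.7097−0.002113) = 0.3360×0.7076 = 0.2378 mol/dm³.
Y_N = C_N/C_{M0} = 0.2378/5.70 = 0.0417.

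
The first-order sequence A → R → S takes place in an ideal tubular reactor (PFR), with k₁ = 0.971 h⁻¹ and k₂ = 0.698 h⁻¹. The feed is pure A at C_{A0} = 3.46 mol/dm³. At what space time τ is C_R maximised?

1.21 h

Setting dC_R/dτ = 0 gives τ_opt = ln(k₂/k₁)/(k₂−k₁).
= ln(0.698/0.971)/(0.698−0.971) = ln(0.7188)/-0.2730 = -0.3301/-0.2730 = 1.21 h.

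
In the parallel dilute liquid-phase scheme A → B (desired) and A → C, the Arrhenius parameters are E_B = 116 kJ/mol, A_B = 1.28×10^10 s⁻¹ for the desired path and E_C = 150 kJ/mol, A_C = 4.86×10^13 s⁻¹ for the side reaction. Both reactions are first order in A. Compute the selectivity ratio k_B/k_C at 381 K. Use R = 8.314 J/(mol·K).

Since both paths have the same order in A, the concentration cancels and S_{B/C} = k_B/k_C = (A_B/A_C)·exp[(E_C−E_B)/(RT)].
(E_C−E_B)/(RT) = (150−116)×10³/(8.314×381) = 34000/3168 = 10.73.
k_B/k_C = (1.28×10^10/4.86×10^13)·exp(10.73) = 2.634×10^-4 × 45870 = 12.1.
Since E_B < E_C, lowering the temperature improves selectivity toward B.

12.1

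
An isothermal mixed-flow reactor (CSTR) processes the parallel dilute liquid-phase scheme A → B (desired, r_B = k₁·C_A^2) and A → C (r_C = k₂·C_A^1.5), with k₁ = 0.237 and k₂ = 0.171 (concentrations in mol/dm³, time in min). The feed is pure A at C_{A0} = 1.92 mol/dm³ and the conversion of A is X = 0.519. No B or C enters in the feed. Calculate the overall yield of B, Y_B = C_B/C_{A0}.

Exit C_A = C_{A0}(1−X) = 1.92×0.481 = 0.9235 mol/dm³.
A CSTR operates uniformly at the exit composition, giving r_B = 0.2021 and r_C = 0.1518 (each k·C_A^n at C_A = 0.9235).
Fraction of consumed A going to B: r_B/(r_B+r_C) = 0.5712.
C_B = 0.5712·C_{A0}·X = 0.5712×1.92×0.519 = 0.569 mol/dm³; Y_B = C_B/C_{A0} = 0.296.

0.296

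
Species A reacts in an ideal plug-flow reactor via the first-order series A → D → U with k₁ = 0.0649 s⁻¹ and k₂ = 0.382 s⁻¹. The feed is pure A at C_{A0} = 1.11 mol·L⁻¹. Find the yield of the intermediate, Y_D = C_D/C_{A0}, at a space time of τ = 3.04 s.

0.104

Solving the coupled first-order balances gives C_D(τ) = [k₁/(k₂−k₁)]·C_{A0}·(e^(−k₁τ) − e^(−k₂τ)).
e^(−k₁τ) = e^(−0.0649×3.04) = e^(−0.1973) = 0.8209; e^(−k₂τ) = e^(−1.161) = 0.3131.
C_D = 0.0649×1.11/(0.382−0.0649) × (0.8209−0.3131) = 0.2272×0.5079 = 0.1154 mol·L⁻¹.
Y_D = C_D/C_{A0} = 0.1154/1.11 = 0.104.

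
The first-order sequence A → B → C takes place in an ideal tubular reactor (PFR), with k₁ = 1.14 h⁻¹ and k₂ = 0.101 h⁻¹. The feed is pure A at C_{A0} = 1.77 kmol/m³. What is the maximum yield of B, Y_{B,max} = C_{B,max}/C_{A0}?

0.790

For a first-order series the maximum intermediate yield is C_{B,max}/C_{A0} = (k₁/k₂)^[k₂/(k₂−k₁)].
= (1.14/0.101)^(0.101/(0.101−1.14)) = (11.29)^(-0.09721) = 0.7901.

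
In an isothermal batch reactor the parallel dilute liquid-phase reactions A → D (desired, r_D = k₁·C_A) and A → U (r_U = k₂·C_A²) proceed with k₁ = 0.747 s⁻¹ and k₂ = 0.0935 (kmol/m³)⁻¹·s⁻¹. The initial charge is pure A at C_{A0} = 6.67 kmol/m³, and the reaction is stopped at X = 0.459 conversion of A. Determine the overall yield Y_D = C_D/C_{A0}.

C_A = C_{A0}(1−X) = 3.608 kmol/m³.
Along a PFR/batch, dC_D/dC_A = −r_D/(r_D+r_U) = −k₁/(k₁+k₂·C_A).
Integrating from C_{A0} to C_A: C_D = (0.747/0.0935)·ln[(0.747+0.0935·6.67)/(0.747+0.0935·3.61)] = 7.989·ln(1.371/1.084) = 1.872 kmol/m³.
Y_D = C_D/C_{A0} = 1.872/6.67 = 0.281.

0.281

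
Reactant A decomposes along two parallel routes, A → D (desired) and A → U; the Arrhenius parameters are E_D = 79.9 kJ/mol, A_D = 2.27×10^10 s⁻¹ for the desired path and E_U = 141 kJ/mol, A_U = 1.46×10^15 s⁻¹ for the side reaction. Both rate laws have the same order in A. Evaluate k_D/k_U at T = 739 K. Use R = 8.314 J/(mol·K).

0.324

Since both paths have the same order in A, the concentration cancels and S_{D/U} = k_D/k_U = (A_D/A_U)·exp[(E_U−E_D)/(RT)].
(E_U−E_D)/(RT) = (141−79.9)×10³/(8.314×739) = 61100/6144 = 9.945.
k_D/k_U = (2.27×10^10/1.46×10^15)·exp(9.945) = 1.555×10^-5 × 20839 = 0.324.
Since E_D < E_U, lowering the temperature improves selectivity toward D.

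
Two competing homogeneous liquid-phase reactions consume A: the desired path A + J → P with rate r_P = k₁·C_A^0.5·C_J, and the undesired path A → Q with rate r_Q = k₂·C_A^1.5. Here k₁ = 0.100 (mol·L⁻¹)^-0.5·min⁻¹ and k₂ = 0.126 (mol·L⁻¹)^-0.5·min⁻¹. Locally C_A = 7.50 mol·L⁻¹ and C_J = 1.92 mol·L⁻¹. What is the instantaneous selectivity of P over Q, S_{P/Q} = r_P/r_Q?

S_{P/Q} = r_P/r_Q = (k₁·C_A^0.5·C_J)/(k₂·C_A^1.5) = (k₁/k₂)·C_A⁻¹·C_J.
= (0.100×7.500^0.5×1.920) / (0.126×7.500^1.5) = 0.5258/2.588 = 0.203.
The undesired path is higher order in A, so low C_A (CSTR or dilute feed) favours P.

0.203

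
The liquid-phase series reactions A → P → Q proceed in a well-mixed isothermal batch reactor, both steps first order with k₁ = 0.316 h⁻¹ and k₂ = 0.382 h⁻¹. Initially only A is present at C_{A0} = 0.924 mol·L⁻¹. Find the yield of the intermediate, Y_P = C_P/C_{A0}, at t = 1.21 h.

Solving the coupled first-order balances gives C_P(t) = [k₁/(k₂−k₁)]·C_{A0}·(e^(−k₁t) − e^(−k₂t)).
e^(−k₁t) = e^(−0.316×1.21) = e^(−0.3824) = 0.6822; e^(−k₂t) = e^(−0.4622) = 0.6299.
C_P = 0.316×0.924/(0.382−0.316) × (0.6822−0.6299) = 4.424×0.05237 = 0.2317 mol·L⁻¹.
Y_P = C_P/C_{A0} = 0.2317/0.924 = 0.251.

0.251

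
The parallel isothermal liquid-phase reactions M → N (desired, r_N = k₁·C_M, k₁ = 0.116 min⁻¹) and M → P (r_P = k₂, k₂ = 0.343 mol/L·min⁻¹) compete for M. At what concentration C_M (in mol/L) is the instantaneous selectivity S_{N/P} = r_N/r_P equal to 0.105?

S_{N/P} = (k₁/k₂)·C_M ⇒ C_M = S·k₂/k₁.
= 0.105×0.343/0.116 = 0.310 mol/L.

0.310 mol/L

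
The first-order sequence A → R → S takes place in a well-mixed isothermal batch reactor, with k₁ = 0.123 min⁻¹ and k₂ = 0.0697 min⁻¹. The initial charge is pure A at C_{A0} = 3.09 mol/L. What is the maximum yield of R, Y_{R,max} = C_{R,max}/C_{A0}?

At the optimum, C_{R,max}/C_{A0} = (k₁/k₂)^[k₂/(k₂−k₁)].
= (0.123/0.0697)^(0.0697/(0.0697−0.123)) = (1.765)^(-1.308) = 0.4758.

0.476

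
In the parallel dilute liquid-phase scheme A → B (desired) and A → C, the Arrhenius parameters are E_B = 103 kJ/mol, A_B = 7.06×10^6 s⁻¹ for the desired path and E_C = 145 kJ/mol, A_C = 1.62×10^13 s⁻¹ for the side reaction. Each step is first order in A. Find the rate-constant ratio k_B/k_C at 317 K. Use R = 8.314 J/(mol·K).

With equal orders, S_{B/C} = k_B/k_C = (A_B/A_C)·exp[(E_C−E_B)/(RT)].
(E_C−E_B)/(RT) = (145−103)×10³/(8.314×317) = 42000/2636 = 15.94.
k_B/k_C = (7.06×10^6/1.62×10^13)·exp(15.94) = 4.358×10^-7 × 8.335×10^6 = 3.63.
Since E_B < E_C, lowering the temperature improves selectivity toward B.

3.63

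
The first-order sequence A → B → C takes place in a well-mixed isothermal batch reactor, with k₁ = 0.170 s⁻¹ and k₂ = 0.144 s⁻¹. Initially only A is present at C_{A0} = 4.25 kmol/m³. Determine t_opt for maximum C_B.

6.38 s

The intermediate peaks when r₁ = r₂, i.e. k₁e^(−k₁t) = k₂e^(−k₂t), giving t_opt = ln(k₂/k₁)/(k₂−k₁).
= ln(0.144/0.170)/(0.144−0.170) = ln(0.8471)/-0.02600 = -0.1660/-0.02600 = 6.38 s.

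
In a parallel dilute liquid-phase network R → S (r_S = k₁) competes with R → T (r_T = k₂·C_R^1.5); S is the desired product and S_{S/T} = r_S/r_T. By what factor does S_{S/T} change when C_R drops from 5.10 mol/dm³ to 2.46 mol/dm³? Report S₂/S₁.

2.99

S_{S/T} = (k₁/k₂)·C_R^-1.5, so S₂/S₁ = (C_{R,2}/C_{R,1})^-1.5.
= (2.46/5.10)^(-1.5) = (0.4824)^(-1.5) = 2.99.
Selectivity toward S rises as C_R falls — low-concentration operation is favoured.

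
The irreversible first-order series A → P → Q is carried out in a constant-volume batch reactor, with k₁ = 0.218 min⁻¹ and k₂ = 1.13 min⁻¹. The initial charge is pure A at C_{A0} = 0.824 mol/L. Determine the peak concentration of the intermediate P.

0.107 mol/L

At the optimum, C_{P,max}/C_{A0} = (k₁/k₂)^[k₂/(k₂−k₁)].
= (0.218/1.13)^(1.13/(1.13−0.218)) = (0.1929)^(1.239) = 0.1302.
C_{P,max} = 0.1302×0.824 = 0.107 mol/L.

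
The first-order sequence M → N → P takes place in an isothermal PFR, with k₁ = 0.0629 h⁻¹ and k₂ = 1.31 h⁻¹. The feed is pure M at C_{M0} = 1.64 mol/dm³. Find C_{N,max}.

0.0676 mol/dm³

Evaluating C_N at τ_opt = ln(k₂/k₁)/(k₂−k₁) gives C_{N,max}/C_{M0} = (k₁/k₂)^[k₂/(k₂−k₁)].
= (0.0629/1.31)^(1.31/(1.31−0.0629)) = (0.04802)^(1.050) = 0.04120.
C_{N,max} = 0.04120×1.64 = 0.0676 mol/dm³.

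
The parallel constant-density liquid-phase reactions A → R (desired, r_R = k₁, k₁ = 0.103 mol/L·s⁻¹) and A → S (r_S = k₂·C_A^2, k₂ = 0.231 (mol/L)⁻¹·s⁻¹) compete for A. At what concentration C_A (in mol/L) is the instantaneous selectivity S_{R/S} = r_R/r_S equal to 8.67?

S_{R/S} = (k₁/k₂)·C_A^-2 ⇒ C_A = (S·k₂/k₁)^(-0.5).
= (8.67×0.231/0.103)^(-0.5) = (19.44)^(-0.5) = 0.227 mol/L.

0.227 mol/L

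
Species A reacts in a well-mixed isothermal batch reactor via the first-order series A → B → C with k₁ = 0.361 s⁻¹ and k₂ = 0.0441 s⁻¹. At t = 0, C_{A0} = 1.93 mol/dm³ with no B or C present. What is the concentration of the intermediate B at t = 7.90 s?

1.42 mol/dm³

Solving the coupled first-order balances gives C_B(t) = [k₁/(k₂−k₁)]·C_{A0}·(e^(−k₁t) − e^(−k₂t)).
e^(−k₁t) = e^(−0.361×7.90) = e^(−2.852) = 0.05773; e^(−k₂t) = e^(−0.3484) = 0.7058.
C_B = 0.361×1.93/(0.0441−0.361) × (0.05773−0.7058) = (-2.199)×(-0.6481) = 1.425 mol/dm³.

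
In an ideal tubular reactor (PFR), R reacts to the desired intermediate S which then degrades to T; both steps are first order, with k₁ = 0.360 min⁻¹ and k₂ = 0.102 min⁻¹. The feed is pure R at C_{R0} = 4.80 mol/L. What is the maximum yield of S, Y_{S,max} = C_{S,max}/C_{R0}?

For a first-order series the maximum intermediate yield is C_{S,max}/C_{R0} = (k₁/k₂)^[k₂/(k₂−k₁)].
= (0.360/0.102)^(0.102/(0.102−0.360)) = (3.529)^(-0.3953) = 0.6074.

0.607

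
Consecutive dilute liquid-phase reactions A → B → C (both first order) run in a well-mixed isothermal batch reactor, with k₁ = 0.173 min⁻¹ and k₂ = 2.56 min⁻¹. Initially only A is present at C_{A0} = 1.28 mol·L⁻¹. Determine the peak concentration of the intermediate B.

Evaluating C_B at t_opt = ln(k₂/k₁)/(k₂−k₁) gives C_{B,max}/C_{A0} = (k₁/k₂)^[k₂/(k₂−k₁)].
= (0.173/2.56)^(2.56/(2.56−0.173)) = (0.06758)^(1.072) = 0.05559.
C_{B,max} = 0.05559×1.28 = 0.0712 mol·L⁻¹.

0.0712 mol·L⁻¹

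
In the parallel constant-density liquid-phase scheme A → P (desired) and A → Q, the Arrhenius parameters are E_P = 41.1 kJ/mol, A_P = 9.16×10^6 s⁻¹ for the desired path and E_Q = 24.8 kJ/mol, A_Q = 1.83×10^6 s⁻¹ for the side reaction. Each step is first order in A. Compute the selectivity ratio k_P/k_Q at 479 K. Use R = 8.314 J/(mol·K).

k_P/k_Q = (A_P/A_Q)·exp[−(E_P−E_Q)/(RT)] = (A_P/A_Q)·exp[(E_Q−E_P)/(RT)].
(E_Q−E_P)/(RT) = (24.8−41.1)×10³/(8.314×479) = -16300/3982 = -4.093.
k_P/k_Q = (9.16×10^6/1.83×10^6)·exp(-4.093) = 5.005 × 0.01669 = 0.0835.
Since E_P > E_Q, raising the temperature improves selectivity toward P.

0.0835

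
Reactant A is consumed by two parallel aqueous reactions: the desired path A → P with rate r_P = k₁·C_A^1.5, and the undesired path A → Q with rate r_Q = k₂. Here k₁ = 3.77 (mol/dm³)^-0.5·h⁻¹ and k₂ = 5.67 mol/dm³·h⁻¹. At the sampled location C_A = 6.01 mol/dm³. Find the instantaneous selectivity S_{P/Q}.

9.80

S_{P/Q} = r_P/r_Q = (k₁·C_A^1.5)/(k₂) = (k₁/k₂)·C_A^1.5.
= (3.77×6.010^1.5) / (5.67) = 55.55/5.670 = 9.80.
Since the desired path is higher order in A, keeping C_A high (PFR or concentrated feed) favours P.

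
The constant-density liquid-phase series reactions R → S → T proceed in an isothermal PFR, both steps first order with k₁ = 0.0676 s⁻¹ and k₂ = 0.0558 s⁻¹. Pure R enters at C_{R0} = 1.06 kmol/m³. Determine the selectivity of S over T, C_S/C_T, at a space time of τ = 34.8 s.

0.441

Solving the coupled first-order balances gives C_S(τ) = [k₁/(k₂−k₁)]·C_{R0}·(e^(−k₁τ) − e^(−k₂τ)).
e^(−k₁τ) = e^(−0.0676×34.8) = e^(−2.352) = 0.09513; e^(−k₂τ) = e^(−1.942) = 0.1434.
C_S = 0.0676×1.06/(0.0558−0.0676) × (0.09513−0.1434) = (-6.073)×(-0.04831) = 0.2933 kmol/m³.
C_R = C_{R0}e^(−k₁τ) = 0.1008 kmol/m³, so C_T = C_{R0}−C_R−C_S = 0.6658 kmol/m³; C_S/C_T = 0.441.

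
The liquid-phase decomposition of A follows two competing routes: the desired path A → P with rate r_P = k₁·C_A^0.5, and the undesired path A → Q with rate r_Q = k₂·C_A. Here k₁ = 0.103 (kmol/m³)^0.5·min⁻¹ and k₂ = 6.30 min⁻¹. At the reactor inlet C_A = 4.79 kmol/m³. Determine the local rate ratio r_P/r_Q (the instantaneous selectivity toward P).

S_{P/Q} = r_P/r_Q = (k₁·C_A^0.5)/(k₂·C_A) = (k₁/k₂)·C_A^-0.5.
= (0.103×4.790^0.5) / (6.30×4.790) = 0.2254/30.18 = 0.00747.

0.00747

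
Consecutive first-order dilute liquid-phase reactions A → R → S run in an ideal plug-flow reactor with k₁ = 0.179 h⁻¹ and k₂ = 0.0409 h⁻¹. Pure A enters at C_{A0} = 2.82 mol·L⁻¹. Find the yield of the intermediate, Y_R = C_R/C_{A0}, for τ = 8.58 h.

0.634

For first-order series with pure A initially, C_R(τ) = k₁C_{A0}/(k₂−k₁)·(e^(−k₁τ) − e^(−k₂τ)).
e^(−k₁τ) = e^(−0.179×8.58) = e^(−1.536) = 0.2153; e^(−k₂τ) = e^(−0.3509) = 0.7040.
C_R = 0.179×2.82/(0.0409−0.179) × (0.2153−0.7040) = (-3.655)×(-0.4888) = 1.787 mol·L⁻¹.
Y_R = C_R/C_{A0} = 1.787/2.82 = 0.634.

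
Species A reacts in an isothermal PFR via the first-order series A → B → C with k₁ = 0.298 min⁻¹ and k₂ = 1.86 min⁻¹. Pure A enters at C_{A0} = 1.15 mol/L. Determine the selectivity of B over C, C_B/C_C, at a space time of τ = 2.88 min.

0.161

The intermediate concentration in a first-order A→B→C sequence is C_B = k₁C_{A0}(e^(−k₁τ) − e^(−k₂τ))/(k₂−k₁).
e^(−k₁τ) = e^(−0.298×2.88) = e^(−0.8582) = 0.4239; e^(−k₂τ) = e^(−5.357) = 0.004716.
C_B = 0.298×1.15/(1.86−0.298) × (0.4239−0.004716) = 0.2194×0.4192 = 0.09197 mol/L.
C_A = C_{A0}e^(−k₁τ) = 0.4875 mol/L, so C_C = C_{A0}−C_A−C_B = 0.5705 mol/L; C_B/C_C = 0.161.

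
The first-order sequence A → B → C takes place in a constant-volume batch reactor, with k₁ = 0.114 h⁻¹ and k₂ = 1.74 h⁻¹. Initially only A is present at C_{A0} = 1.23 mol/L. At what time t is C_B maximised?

For first-order series the maximum of C_B occurs at t_opt = ln(k₂/k₁)/(k₂−k₁).
= ln(1.74/0.114)/(1.74−0.114) = ln(15.26)/1.626 = 2.725/1.626 = 1.68 h.

1.68 h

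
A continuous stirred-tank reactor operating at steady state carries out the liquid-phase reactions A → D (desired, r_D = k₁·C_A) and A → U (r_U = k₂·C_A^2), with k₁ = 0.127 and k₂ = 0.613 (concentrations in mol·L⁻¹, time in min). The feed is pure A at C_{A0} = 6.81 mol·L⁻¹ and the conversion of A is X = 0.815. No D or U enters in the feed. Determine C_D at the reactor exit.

Exit C_A = C_{A0}(1−X) = 6.81×0.185 = 1.260 mol·L⁻¹.
Rates in a CSTR are evaluated at the outlet concentration: r_D = 0.127×1.260 = 0.1600, r_U = 0.613×1.260^2 = 0.9730.
Fraction of consumed A going to D: r_D/(r_D+r_U) = 0.1412.
C_D = 0.1412·C_{A0}·X = 0.1412×6.81×0.815 = 0.784 mol·L⁻¹.

0.784 mol·L⁻¹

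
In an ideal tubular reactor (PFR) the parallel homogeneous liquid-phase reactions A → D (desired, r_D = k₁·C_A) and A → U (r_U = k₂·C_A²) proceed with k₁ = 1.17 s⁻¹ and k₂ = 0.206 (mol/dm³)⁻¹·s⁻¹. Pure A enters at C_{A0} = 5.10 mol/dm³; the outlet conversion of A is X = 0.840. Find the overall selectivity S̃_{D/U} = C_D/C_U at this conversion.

2.04

C_A = C_{A0}(1−X) = 0.8160 mol/dm³.
Along a PFR/batch, dC_D/dC_A = −r_D/(r_D+r_U) = −k₁/(k₁+k₂·C_A).
Integrating from C_{A0} to C_A: C_D = (1.17/0.206)·ln[(1.17+0.206·5.10)/(1.17+0.206·0.816)] = 5.680·ln(2.221/1.338) = 2.877 mol/dm³.
C_U = (C_{A0}−C_A)−C_D = 1.407 mol/dm³; S̃_{D/U} = 2.877/1.407 = 2.04.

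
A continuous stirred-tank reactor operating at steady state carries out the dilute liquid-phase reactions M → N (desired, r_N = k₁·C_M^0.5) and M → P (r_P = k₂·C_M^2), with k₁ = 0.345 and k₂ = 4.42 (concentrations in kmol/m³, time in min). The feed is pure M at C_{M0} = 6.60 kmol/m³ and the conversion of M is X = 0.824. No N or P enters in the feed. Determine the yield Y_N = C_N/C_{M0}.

Exit C_M = C_{M0}(1−X) = 6.60×0.176 = 1.162 kmol/m³.
In a CSTR the entire volume is at exit conditions, so r_N = 0.345×1.162^0.5 = 0.3718 and r_P = 4.42×1.162^2 = 5.964.
Fraction of consumed M going to N: r_N/(r_N+r_P) = 0.05869.
C_N = 0.05869·C_{M0}·X = 0.05869×6.60×0.824 = 0.319 kmol/m³; Y_N = C_N/C_{M0} = 0.0484.

0.0484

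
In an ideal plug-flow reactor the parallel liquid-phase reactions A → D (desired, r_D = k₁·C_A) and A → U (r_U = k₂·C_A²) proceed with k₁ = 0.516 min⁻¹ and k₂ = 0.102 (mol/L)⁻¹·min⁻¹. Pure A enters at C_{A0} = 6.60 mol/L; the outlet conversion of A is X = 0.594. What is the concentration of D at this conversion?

2.07 mol/L

C_A = C_{A0}(1−X) = 2.680 mol/L.
Along a PFR/batch, dC_D/dC_A = −r_D/(r_D+r_U) = −k₁/(k₁+k₂·C_A).
Integrating from C_{A0} to C_A: C_D = (0.516/0.102)·ln[(0.516+0.102·6.60)/(0.516+0.102·2.68)] = 5.059·ln(1.189/0.7893) = 2.073 mol/L.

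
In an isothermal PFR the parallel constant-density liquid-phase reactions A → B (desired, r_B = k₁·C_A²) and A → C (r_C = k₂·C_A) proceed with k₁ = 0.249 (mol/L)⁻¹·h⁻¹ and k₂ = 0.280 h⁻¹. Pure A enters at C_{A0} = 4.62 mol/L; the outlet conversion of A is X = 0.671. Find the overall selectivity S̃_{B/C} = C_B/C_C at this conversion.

2.55

C_A = C_{A0}(1−X) = 1.520 mol/L.
Along a PFR/batch, dC_C/dC_A = −r_C/(r_B+r_C) = −k₂/(k₂+k₁·C_A).
Integrating from C_{A0} to C_A: C_C = (0.280/0.249)·ln[(0.280+0.249·4.62)/(0.280+0.249·1.52)] = 1.124·ln(1.430/0.6585) = 0.8724 mol/L.
Then C_B = (C_{A0}−C_A) − C_C = 3.100 − 0.8724 = 2.228 mol/L.
S̃_{B/C} = C_B/C_C = 2.228/0.8724 = 2.55.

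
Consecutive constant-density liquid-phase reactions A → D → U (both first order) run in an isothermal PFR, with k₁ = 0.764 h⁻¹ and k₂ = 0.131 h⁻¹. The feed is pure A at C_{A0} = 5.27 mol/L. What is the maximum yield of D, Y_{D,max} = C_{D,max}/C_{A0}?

At the optimum, C_{D,max}/C_{A0} = (k₁/k₂)^[k₂/(k₂−k₁)].
= (0.764/0.131)^(0.131/(0.131−0.764)) = (5.832)^(-0.2070) = 0.6942.

0.694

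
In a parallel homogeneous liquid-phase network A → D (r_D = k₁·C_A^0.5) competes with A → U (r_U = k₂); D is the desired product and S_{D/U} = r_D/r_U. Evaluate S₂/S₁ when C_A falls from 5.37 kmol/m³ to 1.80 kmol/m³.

S_{D/U} = (k₁/k₂)·C_A^0.5, so S₂/S₁ = (C_{A,2}/C_{A,1})^0.5.
= (1.80/5.37)^0.5 = (0.3352)^0.5 = 0.579.
Selectivity toward D falls as C_A falls — high-concentration operation is favoured.

0.579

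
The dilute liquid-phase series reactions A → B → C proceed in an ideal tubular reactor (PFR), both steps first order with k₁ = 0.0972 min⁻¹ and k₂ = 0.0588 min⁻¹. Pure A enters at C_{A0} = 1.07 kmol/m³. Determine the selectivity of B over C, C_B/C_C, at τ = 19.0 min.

1.04

The intermediate concentration in a first-order A→B→C sequence is C_B = k₁C_{A0}(e^(−k₁τ) − e^(−k₂τ))/(k₂−k₁).
e^(−k₁τ) = e^(−0.0972×19.0) = e^(−1.847) = 0.1577; e^(−k₂τ) = e^(−1.117) = 0.3272.
C_B = 0.0972×1.07/(0.0588−0.0972) × (0.1577−0.3272) = (-2.708)×(-0.1695) = 0.4590 kmol/m³.
C_A = C_{A0}e^(−k₁τ) = 0.1688 kmol/m³, so C_C = C_{A0}−C_A−C_B = 0.4423 kmol/m³; C_B/C_C = 1.04.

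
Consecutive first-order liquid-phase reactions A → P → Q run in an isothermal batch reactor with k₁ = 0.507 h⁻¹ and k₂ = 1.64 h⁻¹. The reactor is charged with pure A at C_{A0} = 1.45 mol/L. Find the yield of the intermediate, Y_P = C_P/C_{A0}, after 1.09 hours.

The intermediate concentration in a first-order A→B→C sequence is C_P = k₁C_{A0}(e^(−k₁t) − e^(−k₂t))/(k₂−k₁).
e^(−k₁t) = e^(−0.507×1.09) = e^(−0.5526) = 0.5754; e^(−k₂t) = e^(−1.788) = 0.1674.
C_P = 0.507×1.45/(1.64−0.507) × (0.5754−0.1674) = 0.6489×0.4081 = 0.2648 mol/L.
Y_P = C_P/C_{A0} = 0.2648/1.45 = 0.183.

0.183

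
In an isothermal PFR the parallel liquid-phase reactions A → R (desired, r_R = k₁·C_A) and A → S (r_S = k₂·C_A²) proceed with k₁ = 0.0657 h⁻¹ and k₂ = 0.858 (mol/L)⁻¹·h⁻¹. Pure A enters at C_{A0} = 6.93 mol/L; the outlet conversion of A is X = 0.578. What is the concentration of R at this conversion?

0.0649 mol/L

C_A = C_{A0}(1−X) = 2.924 mol/L.
Along a PFR/batch, dC_R/dC_A = −r_R/(r_R+r_S) = −k₁/(k₁+k₂·C_A).
Integrating from C_{A0} to C_A: C_R = (0.0657/0.858)·ln[(0.0657+0.858·6.93)/(0.0657+0.858·2.92)] = 0.07657·ln(6.012/2.575) = 0.06493 mol/L.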